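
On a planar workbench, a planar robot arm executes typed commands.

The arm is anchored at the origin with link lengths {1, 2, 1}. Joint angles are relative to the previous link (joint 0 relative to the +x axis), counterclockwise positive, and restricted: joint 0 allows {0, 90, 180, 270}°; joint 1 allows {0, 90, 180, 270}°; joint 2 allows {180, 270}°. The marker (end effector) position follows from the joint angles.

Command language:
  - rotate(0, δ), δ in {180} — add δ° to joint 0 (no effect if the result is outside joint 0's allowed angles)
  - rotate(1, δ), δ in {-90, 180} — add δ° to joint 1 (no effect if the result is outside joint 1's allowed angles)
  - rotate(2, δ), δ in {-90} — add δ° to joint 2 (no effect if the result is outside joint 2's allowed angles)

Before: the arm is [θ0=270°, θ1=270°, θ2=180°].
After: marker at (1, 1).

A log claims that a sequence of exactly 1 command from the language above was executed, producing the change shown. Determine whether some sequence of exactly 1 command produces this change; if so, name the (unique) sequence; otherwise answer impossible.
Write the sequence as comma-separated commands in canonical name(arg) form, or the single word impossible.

rotate(0, 180)

start: [θ0=270°, θ1=270°, θ2=180°]
step 1 (rotate(0, 180)): [θ0=90°, θ1=270°, θ2=180°]
uniquely the one of 4 1-step routes that fits.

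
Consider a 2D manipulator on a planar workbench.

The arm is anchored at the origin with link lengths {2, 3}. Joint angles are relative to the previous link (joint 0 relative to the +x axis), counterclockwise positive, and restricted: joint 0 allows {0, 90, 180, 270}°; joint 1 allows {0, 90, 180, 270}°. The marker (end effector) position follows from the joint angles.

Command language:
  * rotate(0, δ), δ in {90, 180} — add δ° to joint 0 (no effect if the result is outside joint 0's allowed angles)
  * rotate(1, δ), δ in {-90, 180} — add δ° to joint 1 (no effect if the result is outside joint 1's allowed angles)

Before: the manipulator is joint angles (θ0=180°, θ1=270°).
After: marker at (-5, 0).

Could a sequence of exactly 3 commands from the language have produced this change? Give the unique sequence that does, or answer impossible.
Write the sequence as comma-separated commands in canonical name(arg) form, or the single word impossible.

rotate(1, -90), rotate(1, -90), rotate(1, -90)

initial: joint angles (θ0=180°, θ1=270°)
t=1 rotate(1, -90) ⇒ joint angles (θ0=180°, θ1=180°)
t=2 rotate(1, -90) ⇒ joint angles (θ0=180°, θ1=90°)
t=3 rotate(1, -90) ⇒ joint angles (θ0=180°, θ1=0°)
no other 3-command option fits: unique.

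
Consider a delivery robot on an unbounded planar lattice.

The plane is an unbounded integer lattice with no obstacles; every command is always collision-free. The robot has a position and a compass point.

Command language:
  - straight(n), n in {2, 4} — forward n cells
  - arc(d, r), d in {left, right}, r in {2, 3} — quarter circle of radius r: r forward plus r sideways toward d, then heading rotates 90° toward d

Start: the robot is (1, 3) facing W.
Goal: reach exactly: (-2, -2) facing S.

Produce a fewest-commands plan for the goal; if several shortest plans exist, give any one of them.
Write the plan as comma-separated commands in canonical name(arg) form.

start: (1, 3) facing W
[1] after arc(left, 3): (-2, 0) facing S
[2] after straight(2): (-2, -2) facing S
no 1-step plan works, so 2 is optimal.

arc(left, 3), straight(2)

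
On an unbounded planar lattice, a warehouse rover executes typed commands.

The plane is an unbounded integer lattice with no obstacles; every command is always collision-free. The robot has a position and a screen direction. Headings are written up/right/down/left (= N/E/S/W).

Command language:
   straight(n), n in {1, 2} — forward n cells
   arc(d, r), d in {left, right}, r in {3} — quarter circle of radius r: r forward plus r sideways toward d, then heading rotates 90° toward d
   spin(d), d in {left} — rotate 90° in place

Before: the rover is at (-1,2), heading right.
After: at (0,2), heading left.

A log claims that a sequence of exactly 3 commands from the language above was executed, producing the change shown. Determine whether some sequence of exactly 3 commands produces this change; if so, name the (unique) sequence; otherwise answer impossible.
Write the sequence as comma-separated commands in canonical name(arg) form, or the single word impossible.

straight(1), spin(left), spin(left)

key: position moved to (0,2) AND the heading swung to W — translation plus rotation needed
t0: at (-1,2), heading right
t=1 straight(1) ⇒ at (0,2), heading right
t=2 spin(left) ⇒ at (0,2), heading up
t=3 spin(left) ⇒ at (0,2), heading left
no other 3-command option fits: unique.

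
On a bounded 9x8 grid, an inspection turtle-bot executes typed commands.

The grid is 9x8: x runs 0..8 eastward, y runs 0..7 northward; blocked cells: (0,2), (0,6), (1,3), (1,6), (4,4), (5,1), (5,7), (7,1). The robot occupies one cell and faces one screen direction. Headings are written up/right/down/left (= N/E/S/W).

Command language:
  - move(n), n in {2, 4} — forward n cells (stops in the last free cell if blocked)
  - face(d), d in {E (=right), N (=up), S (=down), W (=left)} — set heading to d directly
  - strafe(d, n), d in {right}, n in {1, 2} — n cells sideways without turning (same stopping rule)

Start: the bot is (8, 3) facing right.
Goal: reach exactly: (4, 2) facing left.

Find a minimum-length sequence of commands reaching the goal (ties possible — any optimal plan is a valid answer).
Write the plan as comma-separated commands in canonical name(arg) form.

strafe(right, 1), face(W), move(4)

begin: (8, 3) facing right
[1] after strafe(right, 1): (8, 2) facing right
[2] after face(W): (8, 2) facing left
[3] after move(4): (4, 2) facing left
minimal: 3 command(s), checked below 3.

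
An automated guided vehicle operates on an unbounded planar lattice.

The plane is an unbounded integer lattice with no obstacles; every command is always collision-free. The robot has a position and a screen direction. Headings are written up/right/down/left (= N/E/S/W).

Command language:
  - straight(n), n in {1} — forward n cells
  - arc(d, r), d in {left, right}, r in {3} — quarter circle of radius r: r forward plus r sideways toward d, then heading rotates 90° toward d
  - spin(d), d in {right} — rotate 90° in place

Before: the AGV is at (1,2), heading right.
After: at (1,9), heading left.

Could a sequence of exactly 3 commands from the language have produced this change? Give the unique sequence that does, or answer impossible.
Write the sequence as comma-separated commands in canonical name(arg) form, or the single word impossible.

key: cell and facing (now W) both changed — the 3 commands mix motion and turning
from: at (1,2), heading right
[1] after arc(left, 3): at (4,5), heading up
[2] after straight(1): at (4,6), heading up
[3] after arc(left, 3): at (1,9), heading left
no other 3-command option fits: unique.

arc(left, 3), straight(1), arc(left, 3)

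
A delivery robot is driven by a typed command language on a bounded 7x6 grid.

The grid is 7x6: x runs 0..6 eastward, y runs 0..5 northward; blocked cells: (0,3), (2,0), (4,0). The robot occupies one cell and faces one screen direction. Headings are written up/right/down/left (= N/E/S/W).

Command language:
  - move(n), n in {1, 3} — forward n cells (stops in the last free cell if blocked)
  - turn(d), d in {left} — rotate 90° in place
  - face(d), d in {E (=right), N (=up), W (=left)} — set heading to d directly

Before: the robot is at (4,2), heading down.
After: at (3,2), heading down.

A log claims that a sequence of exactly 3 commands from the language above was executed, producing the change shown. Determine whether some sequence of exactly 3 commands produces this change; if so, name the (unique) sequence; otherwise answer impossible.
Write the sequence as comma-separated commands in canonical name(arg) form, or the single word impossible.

face(W), move(1), turn(left)

key: heading stays S — rotations cancel among the 3 commands
initial: at (4,2), heading down
[1] after face(W): at (4,2), heading left
[2] after move(1): at (3,2), heading left
[3] after turn(left): at (3,2), heading down
all 216 alternatives checked — unique.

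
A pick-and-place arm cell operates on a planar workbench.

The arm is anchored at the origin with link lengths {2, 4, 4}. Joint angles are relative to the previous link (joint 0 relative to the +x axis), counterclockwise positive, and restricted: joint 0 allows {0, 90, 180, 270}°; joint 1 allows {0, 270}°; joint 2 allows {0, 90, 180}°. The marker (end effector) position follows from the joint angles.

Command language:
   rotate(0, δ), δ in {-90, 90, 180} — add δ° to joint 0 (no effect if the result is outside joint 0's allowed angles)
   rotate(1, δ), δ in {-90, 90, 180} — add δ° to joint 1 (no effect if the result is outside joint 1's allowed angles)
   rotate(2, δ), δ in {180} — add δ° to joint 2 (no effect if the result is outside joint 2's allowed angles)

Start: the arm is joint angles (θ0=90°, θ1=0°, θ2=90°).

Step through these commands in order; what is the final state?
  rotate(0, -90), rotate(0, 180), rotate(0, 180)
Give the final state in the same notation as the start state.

start: joint angles (θ0=90°, θ1=0°, θ2=90°)
1. rotate(0, -90) → joint angles (θ0=0°, θ1=0°, θ2=90°)
2. rotate(0, 180) → joint angles (θ0=180°, θ1=0°, θ2=90°)
3. rotate(0, 180) → joint angles (θ0=0°, θ1=0°, θ2=90°)

joint angles (θ0=0°, θ1=0°, θ2=90°)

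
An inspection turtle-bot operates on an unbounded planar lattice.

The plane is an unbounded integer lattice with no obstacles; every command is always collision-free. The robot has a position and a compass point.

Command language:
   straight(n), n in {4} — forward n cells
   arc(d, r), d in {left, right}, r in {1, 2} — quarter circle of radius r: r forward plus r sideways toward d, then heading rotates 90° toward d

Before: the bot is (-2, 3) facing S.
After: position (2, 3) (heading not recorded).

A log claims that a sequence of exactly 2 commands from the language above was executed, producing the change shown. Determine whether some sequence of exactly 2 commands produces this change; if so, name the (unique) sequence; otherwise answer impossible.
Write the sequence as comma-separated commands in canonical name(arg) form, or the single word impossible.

t0: (-2, 3) facing S
t=1 arc(left, 2) ⇒ (0, 1) facing E
t=2 arc(left, 2) ⇒ (2, 3) facing N
no other 2-command option fits: unique.

arc(left, 2), arc(left, 2)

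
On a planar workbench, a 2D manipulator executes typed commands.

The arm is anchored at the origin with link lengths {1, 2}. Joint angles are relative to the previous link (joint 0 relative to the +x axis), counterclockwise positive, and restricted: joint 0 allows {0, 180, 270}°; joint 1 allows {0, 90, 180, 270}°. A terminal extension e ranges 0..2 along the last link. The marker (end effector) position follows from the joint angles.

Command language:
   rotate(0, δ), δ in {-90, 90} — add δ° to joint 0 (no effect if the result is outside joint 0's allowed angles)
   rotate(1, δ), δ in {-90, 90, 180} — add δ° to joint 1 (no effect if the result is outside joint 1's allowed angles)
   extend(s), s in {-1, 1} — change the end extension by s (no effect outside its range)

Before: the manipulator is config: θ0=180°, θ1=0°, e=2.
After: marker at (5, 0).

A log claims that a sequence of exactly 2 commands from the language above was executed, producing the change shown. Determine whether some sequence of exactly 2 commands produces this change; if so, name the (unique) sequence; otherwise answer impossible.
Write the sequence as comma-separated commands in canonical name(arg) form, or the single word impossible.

begin: config: θ0=180°, θ1=0°, e=2
step 1 (rotate(0, 90)): config: θ0=270°, θ1=0°, e=2
step 2 (rotate(0, 90)): config: θ0=0°, θ1=0°, e=2
no rival 2-sequence matches.

rotate(0, 90), rotate(0, 90)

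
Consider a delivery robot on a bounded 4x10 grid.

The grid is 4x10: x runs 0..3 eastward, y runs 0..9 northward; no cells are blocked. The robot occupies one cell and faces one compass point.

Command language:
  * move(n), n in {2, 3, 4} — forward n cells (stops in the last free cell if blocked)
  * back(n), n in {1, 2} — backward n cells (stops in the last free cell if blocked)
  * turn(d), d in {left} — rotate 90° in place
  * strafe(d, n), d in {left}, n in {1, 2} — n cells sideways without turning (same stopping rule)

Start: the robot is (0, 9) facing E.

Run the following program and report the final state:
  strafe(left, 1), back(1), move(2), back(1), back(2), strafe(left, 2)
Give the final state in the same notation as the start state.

initial: (0, 9) facing E
[1] after strafe(left, 1): (0, 9) facing E
[2] after back(1): (0, 9) facing E
[3] after move(2): (2, 9) facing E
[4] after back(1): (1, 9) facing E
[5] after back(2): (0, 9) facing E
[6] after strafe(left, 2): (0, 9) facing E

(0, 9) facing E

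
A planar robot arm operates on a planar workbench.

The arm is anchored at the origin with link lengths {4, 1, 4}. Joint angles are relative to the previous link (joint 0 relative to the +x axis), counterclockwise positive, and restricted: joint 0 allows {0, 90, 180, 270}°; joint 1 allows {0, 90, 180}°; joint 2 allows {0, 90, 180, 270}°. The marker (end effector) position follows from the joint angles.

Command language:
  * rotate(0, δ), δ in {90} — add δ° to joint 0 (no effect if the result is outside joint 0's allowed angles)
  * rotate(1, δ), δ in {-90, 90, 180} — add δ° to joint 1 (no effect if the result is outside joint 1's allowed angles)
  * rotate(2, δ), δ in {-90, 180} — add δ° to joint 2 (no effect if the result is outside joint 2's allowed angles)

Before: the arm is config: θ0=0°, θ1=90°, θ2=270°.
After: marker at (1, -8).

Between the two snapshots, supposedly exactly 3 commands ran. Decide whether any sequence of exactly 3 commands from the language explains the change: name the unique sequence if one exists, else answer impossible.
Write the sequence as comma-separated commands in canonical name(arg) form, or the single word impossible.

initial: config: θ0=0°, θ1=90°, θ2=270°
step 1 (rotate(0, 90)): config: θ0=90°, θ1=90°, θ2=270°
step 2 (rotate(0, 90)): config: θ0=180°, θ1=90°, θ2=270°
step 3 (rotate(0, 90)): config: θ0=270°, θ1=90°, θ2=270°
no other 3-command option fits: unique.

rotate(0, 90), rotate(0, 90), rotate(0, 90)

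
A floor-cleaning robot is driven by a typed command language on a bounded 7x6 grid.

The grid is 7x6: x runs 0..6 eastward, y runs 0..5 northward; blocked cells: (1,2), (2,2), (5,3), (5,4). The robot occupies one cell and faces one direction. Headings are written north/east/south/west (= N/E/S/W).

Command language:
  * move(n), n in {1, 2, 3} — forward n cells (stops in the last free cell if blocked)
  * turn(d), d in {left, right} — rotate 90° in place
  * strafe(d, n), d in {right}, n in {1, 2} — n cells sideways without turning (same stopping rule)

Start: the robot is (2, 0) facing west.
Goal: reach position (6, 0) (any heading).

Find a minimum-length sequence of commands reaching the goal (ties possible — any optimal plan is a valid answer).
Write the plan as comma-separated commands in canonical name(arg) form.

initial: (2, 0) facing west
step 1 (turn(right)): (2, 0) facing north
step 2 (strafe(right, 2)): (4, 0) facing north
step 3 (strafe(right, 2)): (6, 0) facing north
minimal: 3 command(s), checked below 3.

turn(right), strafe(right, 2), strafe(right, 2)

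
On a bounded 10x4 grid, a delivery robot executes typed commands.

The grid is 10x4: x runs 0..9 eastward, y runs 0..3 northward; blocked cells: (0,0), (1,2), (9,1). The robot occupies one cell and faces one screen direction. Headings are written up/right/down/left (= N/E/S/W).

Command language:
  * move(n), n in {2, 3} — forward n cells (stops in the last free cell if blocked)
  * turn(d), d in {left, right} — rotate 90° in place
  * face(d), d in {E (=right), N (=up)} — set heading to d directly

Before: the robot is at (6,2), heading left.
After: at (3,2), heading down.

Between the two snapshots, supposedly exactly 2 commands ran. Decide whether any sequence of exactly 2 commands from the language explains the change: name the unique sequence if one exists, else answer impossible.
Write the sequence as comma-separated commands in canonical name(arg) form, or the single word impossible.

key: position moved to (3,2) AND the heading swung to S — translation plus rotation needed
t0: at (6,2), heading left
step 1 (move(3)): at (3,2), heading left
step 2 (turn(left)): at (3,2), heading down
all 36 alternatives checked — unique.

move(3), turn(left)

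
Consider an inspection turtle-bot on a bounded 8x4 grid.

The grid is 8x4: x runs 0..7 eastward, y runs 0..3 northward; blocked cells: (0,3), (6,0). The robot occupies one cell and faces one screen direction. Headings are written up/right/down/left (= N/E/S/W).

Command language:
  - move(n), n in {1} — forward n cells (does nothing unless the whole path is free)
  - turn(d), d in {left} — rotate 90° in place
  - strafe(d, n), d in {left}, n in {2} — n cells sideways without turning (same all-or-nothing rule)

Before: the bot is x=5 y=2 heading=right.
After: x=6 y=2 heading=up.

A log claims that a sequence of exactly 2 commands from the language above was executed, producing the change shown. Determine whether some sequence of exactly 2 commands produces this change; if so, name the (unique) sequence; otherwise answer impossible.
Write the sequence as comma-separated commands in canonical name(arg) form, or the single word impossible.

move(1), turn(left)

key: position moved to (6,2) AND the heading swung to N — translation plus rotation needed
start: x=5 y=2 heading=right
[1] after move(1): x=6 y=2 heading=right
[2] after turn(left): x=6 y=2 heading=up
no rival 2-sequence matches.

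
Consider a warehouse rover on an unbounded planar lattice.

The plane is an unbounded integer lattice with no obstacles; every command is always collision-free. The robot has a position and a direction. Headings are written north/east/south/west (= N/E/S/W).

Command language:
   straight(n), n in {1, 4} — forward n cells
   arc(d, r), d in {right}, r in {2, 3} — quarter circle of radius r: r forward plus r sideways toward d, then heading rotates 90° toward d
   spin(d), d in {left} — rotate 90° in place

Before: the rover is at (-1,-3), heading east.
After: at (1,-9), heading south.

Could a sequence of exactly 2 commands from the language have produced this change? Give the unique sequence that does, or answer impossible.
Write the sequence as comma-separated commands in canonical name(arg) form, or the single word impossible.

key: cell and facing (now S) both changed — the 2 commands mix motion and turning
start: at (-1,-3), heading east
[1] after arc(right, 2): at (1,-5), heading south
[2] after straight(4): at (1,-9), heading south
no other 2-command option fits: unique.

arc(right, 2), straight(4)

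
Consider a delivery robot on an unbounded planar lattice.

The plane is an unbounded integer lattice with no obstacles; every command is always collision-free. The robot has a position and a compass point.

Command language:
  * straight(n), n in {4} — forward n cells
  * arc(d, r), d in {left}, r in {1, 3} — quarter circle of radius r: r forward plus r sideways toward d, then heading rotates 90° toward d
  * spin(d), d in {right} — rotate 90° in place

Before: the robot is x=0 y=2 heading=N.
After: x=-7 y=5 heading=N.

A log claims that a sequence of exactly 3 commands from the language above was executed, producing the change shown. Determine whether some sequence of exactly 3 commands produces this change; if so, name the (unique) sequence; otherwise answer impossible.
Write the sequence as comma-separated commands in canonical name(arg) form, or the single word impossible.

key: running spin(right) before arc(left, 3) would end elsewhere — order is forced
initial: x=0 y=2 heading=N
t=1 arc(left, 3) ⇒ x=-3 y=5 heading=W
t=2 straight(4) ⇒ x=-7 y=5 heading=W
t=3 spin(right) ⇒ x=-7 y=5 heading=N
no other 3-command option fits: unique.

arc(left, 3), straight(4), spin(right)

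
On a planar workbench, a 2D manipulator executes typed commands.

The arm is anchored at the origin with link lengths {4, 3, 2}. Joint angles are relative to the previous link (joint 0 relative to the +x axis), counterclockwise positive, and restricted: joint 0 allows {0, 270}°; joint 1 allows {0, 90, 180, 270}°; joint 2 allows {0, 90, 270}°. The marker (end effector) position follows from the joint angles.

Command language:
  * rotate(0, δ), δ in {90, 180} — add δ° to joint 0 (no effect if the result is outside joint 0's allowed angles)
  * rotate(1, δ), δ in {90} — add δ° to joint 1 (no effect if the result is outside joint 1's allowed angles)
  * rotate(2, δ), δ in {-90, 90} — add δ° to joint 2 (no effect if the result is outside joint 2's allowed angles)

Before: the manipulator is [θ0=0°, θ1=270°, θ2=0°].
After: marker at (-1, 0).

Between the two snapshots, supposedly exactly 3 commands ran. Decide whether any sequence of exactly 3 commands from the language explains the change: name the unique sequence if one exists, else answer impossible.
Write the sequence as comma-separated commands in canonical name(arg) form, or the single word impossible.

rotate(1, 90), rotate(1, 90), rotate(1, 90)

from: [θ0=0°, θ1=270°, θ2=0°]
[1] after rotate(1, 90): [θ0=0°, θ1=0°, θ2=0°]
[2] after rotate(1, 90): [θ0=0°, θ1=90°, θ2=0°]
[3] after rotate(1, 90): [θ0=0°, θ1=180°, θ2=0°]
no other 3-command option fits: unique.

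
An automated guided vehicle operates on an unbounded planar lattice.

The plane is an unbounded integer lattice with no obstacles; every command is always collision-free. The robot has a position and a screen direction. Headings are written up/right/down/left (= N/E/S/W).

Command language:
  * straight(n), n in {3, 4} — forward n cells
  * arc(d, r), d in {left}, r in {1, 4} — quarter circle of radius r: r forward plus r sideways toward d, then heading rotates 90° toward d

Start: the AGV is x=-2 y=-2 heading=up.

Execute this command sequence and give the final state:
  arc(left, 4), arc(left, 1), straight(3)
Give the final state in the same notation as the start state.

begin: x=-2 y=-2 heading=up
[1] after arc(left, 4): x=-6 y=2 heading=left
[2] after arc(left, 1): x=-7 y=1 heading=down
[3] after straight(3): x=-7 y=-2 heading=down

x=-7 y=-2 heading=down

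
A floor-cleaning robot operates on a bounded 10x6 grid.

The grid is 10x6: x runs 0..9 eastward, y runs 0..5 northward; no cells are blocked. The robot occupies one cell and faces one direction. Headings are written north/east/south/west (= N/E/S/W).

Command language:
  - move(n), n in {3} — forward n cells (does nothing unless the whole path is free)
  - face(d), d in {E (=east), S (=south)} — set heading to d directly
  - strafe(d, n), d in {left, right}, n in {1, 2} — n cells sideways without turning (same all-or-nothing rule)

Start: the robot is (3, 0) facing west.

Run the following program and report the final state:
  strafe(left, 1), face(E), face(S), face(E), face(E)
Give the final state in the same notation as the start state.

(3, 0) facing east

t0: (3, 0) facing west
[1] after strafe(left, 1): (3, 0) facing west
[2] after face(E): (3, 0) facing east
[3] after face(S): (3, 0) facing south
[4] after face(E): (3, 0) facing east
[5] after face(E): (3, 0) facing east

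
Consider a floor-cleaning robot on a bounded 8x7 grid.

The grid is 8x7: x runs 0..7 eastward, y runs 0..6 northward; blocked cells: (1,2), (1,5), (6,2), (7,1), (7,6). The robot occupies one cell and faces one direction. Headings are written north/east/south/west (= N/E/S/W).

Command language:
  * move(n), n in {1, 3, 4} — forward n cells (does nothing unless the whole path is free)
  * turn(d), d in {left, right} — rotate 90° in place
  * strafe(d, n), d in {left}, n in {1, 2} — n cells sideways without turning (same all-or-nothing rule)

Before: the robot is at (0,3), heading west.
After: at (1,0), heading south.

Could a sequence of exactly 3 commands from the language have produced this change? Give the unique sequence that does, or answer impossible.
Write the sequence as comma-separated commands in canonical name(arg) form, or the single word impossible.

turn(left), move(3), strafe(left, 1)

key: cell and facing (now S) both changed — the 3 commands mix motion and turning
start: at (0,3), heading west
step 1 (turn(left)): at (0,3), heading south
step 2 (move(3)): at (0,0), heading south
step 3 (strafe(left, 1)): at (1,0), heading south
all 343 alternatives checked — unique.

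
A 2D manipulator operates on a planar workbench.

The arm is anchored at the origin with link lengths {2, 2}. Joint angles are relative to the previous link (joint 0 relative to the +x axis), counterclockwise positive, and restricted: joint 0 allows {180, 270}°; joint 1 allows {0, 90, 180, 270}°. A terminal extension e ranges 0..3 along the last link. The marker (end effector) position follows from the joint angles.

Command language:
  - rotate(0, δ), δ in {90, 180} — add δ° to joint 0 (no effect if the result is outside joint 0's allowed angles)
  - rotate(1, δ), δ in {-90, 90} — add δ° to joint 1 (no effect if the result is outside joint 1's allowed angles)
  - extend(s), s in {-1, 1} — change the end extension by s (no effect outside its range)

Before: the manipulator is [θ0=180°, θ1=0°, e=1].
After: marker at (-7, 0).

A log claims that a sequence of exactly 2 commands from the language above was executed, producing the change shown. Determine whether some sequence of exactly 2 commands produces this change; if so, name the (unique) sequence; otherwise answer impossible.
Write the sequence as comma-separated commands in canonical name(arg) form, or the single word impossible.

start: [θ0=180°, θ1=0°, e=1]
step 1 (extend(1)): [θ0=180°, θ1=0°, e=2]
step 2 (extend(1)): [θ0=180°, θ1=0°, e=3]
no other 2-command option fits: unique.

extend(1), extend(1)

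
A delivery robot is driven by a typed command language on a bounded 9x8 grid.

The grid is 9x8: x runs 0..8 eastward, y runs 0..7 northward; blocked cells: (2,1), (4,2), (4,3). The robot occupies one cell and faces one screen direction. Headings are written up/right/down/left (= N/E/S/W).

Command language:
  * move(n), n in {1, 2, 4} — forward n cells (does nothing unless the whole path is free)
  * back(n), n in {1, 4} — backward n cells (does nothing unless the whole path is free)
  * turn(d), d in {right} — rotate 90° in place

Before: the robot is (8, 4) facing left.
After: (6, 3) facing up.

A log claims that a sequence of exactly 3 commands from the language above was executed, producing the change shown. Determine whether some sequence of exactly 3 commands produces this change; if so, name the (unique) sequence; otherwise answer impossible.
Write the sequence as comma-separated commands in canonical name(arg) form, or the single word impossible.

key: running back(1) before move(2) would end elsewhere — order is forced
begin: (8, 4) facing left
t=1 move(2) ⇒ (6, 4) facing left
t=2 turn(right) ⇒ (6, 4) facing up
t=3 back(1) ⇒ (6, 3) facing up
no rival 3-sequence matches.

move(2), turn(right), back(1)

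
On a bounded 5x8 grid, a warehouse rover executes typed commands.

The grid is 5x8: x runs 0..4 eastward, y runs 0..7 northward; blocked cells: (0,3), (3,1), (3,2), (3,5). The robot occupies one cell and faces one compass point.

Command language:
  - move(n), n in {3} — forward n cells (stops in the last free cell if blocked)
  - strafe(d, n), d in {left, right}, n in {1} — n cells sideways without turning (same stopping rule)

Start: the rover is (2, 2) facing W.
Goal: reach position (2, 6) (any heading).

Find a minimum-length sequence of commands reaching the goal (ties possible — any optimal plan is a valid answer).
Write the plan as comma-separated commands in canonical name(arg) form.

from: (2, 2) facing W
[1] after strafe(right, 1): (2, 3) facing W
[2] after strafe(right, 1): (2, 4) facing W
[3] after strafe(right, 1): (2, 5) facing W
[4] after strafe(right, 1): (2, 6) facing W
shorter routes all fall short; 4 is best.

strafe(right, 1), strafe(right, 1), strafe(right, 1), strafe(right, 1)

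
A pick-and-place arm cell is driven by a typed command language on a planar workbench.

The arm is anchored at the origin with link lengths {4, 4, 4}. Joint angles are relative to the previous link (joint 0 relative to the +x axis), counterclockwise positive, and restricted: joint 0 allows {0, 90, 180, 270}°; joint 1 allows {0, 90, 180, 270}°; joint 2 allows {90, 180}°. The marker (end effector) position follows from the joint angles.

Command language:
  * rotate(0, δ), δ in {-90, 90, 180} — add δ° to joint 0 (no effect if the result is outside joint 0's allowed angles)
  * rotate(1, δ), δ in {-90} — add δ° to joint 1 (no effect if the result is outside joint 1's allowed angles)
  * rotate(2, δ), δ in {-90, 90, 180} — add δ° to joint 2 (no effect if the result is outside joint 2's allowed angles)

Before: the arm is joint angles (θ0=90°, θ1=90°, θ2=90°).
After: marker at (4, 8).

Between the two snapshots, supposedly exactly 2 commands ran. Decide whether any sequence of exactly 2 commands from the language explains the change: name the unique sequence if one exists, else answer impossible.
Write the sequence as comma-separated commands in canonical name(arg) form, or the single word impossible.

rotate(1, -90), rotate(1, -90)

from: joint angles (θ0=90°, θ1=90°, θ2=90°)
[1] after rotate(1, -90): joint angles (θ0=90°, θ1=0°, θ2=90°)
[2] after rotate(1, -90): joint angles (θ0=90°, θ1=270°, θ2=90°)
all 49 alternatives checked — unique.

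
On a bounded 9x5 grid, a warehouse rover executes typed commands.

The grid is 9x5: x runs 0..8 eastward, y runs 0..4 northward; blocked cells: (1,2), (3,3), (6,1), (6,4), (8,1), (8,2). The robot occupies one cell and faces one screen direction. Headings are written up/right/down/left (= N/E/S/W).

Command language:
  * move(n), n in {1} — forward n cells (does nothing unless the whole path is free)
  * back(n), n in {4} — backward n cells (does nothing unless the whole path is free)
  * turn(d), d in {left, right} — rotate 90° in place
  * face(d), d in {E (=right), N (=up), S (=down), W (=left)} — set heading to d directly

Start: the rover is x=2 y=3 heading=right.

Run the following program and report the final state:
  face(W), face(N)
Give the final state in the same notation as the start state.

begin: x=2 y=3 heading=right
step 1 (face(W)): x=2 y=3 heading=left
step 2 (face(N)): x=2 y=3 heading=up

x=2 y=3 heading=up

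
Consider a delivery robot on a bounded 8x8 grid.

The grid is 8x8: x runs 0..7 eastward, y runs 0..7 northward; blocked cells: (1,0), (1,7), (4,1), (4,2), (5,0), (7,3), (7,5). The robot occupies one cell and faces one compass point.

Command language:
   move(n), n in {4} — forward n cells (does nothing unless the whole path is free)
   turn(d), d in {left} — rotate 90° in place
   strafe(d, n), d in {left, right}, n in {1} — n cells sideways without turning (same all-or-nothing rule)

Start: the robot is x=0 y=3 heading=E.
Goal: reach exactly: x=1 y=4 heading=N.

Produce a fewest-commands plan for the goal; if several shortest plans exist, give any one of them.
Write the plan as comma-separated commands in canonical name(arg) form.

strafe(left, 1), turn(left), strafe(right, 1)

initial: x=0 y=3 heading=E
t=1 strafe(left, 1) ⇒ x=0 y=4 heading=E
t=2 turn(left) ⇒ x=0 y=4 heading=N
t=3 strafe(right, 1) ⇒ x=1 y=4 heading=N
shorter routes all fall short; 3 is best.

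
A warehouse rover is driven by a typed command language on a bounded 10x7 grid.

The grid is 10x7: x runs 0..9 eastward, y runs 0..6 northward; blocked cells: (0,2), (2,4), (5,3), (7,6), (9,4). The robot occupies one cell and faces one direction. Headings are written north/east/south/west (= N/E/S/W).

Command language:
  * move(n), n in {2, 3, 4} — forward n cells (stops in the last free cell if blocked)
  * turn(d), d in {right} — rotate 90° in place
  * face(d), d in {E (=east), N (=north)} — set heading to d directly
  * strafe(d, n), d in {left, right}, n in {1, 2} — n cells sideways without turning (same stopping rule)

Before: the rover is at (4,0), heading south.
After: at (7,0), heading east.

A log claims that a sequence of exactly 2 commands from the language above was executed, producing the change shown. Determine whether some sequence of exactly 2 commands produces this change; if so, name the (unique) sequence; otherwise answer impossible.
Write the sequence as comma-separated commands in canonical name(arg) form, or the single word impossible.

face(E), move(3)

key: order matters: swapping face(E) and move(3) lands elsewhere
from: at (4,0), heading south
[1] after face(E): at (4,0), heading east
[2] after move(3): at (7,0), heading east
uniquely the one of 100 2-step routes that fits.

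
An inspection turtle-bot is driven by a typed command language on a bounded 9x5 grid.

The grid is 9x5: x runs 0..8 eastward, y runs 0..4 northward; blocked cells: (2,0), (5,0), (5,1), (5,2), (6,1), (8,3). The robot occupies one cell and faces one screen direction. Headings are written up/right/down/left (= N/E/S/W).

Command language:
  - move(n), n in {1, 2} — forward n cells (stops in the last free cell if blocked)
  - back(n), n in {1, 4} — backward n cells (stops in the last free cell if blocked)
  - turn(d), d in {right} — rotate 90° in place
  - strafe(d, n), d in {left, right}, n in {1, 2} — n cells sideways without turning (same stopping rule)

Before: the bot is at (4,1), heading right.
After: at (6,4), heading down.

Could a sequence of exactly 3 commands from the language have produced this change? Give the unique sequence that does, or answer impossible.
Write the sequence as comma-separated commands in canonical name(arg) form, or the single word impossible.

key: order matters: swapping turn(right) and strafe(left, 2) lands elsewhere
initial: at (4,1), heading right
step 1 (turn(right)): at (4,1), heading down
step 2 (back(4)): at (4,4), heading down
step 3 (strafe(left, 2)): at (6,4), heading down
uniquely the one of 729 3-step routes that fits.

turn(right), back(4), strafe(left, 2)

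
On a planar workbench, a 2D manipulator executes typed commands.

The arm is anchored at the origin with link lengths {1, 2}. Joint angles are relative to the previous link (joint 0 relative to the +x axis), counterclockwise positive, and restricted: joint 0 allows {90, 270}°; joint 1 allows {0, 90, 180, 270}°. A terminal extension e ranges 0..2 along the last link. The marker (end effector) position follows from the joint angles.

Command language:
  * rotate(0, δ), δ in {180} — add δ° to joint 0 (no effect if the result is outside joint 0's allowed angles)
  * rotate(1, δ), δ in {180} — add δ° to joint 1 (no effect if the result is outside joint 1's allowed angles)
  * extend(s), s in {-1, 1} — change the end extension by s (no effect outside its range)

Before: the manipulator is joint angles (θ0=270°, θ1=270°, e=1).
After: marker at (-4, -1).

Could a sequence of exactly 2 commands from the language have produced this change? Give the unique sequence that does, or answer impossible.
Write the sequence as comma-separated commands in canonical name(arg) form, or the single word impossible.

extend(1), extend(1)

t0: joint angles (θ0=270°, θ1=270°, e=1)
[1] after extend(1): joint angles (θ0=270°, θ1=270°, e=2)
[2] after extend(1): joint angles (θ0=270°, θ1=270°, e=2)
all 16 alternatives checked — unique.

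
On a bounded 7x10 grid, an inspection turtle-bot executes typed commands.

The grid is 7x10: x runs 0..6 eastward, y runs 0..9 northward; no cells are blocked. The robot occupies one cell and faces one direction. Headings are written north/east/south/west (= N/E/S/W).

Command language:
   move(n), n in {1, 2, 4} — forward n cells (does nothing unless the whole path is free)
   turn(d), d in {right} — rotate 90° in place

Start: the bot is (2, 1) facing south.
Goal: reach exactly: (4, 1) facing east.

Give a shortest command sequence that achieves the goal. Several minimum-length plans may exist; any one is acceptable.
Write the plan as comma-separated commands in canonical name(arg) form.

turn(right), turn(right), turn(right), move(2)

start: (2, 1) facing south
t=1 turn(right) ⇒ (2, 1) facing west
t=2 turn(right) ⇒ (2, 1) facing north
t=3 turn(right) ⇒ (2, 1) facing east
t=4 move(2) ⇒ (4, 1) facing east
minimal: 4 command(s), checked below 4.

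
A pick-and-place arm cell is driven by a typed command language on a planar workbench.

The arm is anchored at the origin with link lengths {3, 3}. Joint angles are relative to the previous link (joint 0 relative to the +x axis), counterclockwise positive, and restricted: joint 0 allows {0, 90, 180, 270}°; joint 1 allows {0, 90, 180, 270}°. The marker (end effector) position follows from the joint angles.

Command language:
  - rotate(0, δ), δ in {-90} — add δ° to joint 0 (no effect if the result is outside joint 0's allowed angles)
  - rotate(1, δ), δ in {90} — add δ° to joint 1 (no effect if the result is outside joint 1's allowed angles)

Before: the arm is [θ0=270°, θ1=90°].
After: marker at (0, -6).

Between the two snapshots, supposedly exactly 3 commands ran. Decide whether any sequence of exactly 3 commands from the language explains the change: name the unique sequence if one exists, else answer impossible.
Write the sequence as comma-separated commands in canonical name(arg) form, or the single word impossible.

begin: [θ0=270°, θ1=90°]
[1] after rotate(1, 90): [θ0=270°, θ1=180°]
[2] after rotate(1, 90): [θ0=270°, θ1=270°]
[3] after rotate(1, 90): [θ0=270°, θ1=0°]
no rival 3-sequence matches.

rotate(1, 90), rotate(1, 90), rotate(1, 90)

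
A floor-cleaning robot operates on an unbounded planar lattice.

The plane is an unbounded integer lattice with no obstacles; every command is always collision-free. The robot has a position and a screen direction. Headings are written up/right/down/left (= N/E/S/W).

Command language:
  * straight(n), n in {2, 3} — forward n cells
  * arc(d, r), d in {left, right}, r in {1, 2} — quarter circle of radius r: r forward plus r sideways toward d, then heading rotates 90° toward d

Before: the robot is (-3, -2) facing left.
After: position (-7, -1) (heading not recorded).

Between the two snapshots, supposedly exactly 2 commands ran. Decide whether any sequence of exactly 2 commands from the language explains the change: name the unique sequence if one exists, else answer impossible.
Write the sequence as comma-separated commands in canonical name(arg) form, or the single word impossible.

key: order matters: swapping straight(3) and arc(right, 1) lands elsewhere
initial: (-3, -2) facing left
step 1 (straight(3)): (-6, -2) facing left
step 2 (arc(right, 1)): (-7, -1) facing up
all 36 alternatives checked — unique.

straight(3), arc(right, 1)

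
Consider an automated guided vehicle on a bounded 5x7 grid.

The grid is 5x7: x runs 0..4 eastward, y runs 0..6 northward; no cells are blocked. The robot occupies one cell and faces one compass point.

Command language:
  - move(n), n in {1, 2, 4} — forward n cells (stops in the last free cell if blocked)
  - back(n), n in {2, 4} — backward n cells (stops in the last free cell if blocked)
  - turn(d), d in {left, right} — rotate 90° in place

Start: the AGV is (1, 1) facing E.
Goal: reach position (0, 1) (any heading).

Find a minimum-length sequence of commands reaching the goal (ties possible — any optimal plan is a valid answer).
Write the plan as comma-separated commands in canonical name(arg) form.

back(2)

initial: (1, 1) facing E
step 1 (back(2)): (0, 1) facing E
shorter routes all fall short; 1 is best.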